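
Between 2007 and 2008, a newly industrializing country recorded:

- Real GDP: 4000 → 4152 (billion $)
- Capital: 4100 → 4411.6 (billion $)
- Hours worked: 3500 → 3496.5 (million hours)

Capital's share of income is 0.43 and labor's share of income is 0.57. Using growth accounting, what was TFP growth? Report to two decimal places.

Real GDP growth = (4152 − 4000) / 4000 = 3.8%.
Capital growth = (4411.6 − 4100) / 4100 = 7.6%.
Hours worked growth = (3496.5 − 3500) / 3500 = -0.1%.
Labor's share = 1 − 0.43 = 0.57.
Capital: 0.43 × 7.6 = 3.268 pp.
Hours worked: 0.57 × (-0.1) = -0.057 pp.
TFP growth = 3.8 − 3.211 = 0.589%.

0.59%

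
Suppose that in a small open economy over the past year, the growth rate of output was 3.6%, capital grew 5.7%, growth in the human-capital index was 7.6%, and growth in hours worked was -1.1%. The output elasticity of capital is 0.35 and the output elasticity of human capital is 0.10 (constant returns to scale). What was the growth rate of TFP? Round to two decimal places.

Labor's share = 1 − 0.35 − 0.1 = 0.55.
Capital: 0.35 × 5.7 = 1.995 pp.
The human-capital index: 0.1 × 7.6 = 0.76 pp.
Hours worked: 0.55 × (-1.1) = -0.605 pp.
TFP growth = 3.6 − 2.15 = 1.45%.

1.45%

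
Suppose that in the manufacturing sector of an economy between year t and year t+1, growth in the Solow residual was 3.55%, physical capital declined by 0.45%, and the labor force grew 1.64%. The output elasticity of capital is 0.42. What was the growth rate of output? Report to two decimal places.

4.31%

Labor's share = 1 − 0.42 = 0.58.
Physical capital: 0.42 × (-0.45) = -0.189 pp.
The labor force: 0.58 × 1.64 = 0.9512 pp.
Output growth = 3.55 + 0.7622 = 4.3122%.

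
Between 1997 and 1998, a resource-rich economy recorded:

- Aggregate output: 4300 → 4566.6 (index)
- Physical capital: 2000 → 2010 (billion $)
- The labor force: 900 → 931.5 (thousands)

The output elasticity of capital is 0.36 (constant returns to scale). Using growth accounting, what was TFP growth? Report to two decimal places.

TFP growth was 3.78%.

Aggregate output growth = (4566.6 − 4300) / 4300 = 6.2%.
Physical capital growth = (2010 − 2000) / 2000 = 0.5%.
The labor force growth = (931.5 − 900) / 900 = 3.5%.
Labor's share = 1 − 0.36 = 0.64.
Physical capital: 0.36 × 0.5 = 0.18 pp.
The labor force: 0.64 × 3.5 = 2.24 pp.
TFP growth = 6.2 − 2.42 = 3.78%.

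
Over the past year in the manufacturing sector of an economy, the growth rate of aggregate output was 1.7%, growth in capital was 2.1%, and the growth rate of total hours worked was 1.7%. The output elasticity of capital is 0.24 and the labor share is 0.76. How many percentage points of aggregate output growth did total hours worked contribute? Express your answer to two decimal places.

1.29 pp

Labor's share = 1 − 0.24 = 0.76.
Contribution = share × growth = 0.76 × 1.7 = 1.292 pp.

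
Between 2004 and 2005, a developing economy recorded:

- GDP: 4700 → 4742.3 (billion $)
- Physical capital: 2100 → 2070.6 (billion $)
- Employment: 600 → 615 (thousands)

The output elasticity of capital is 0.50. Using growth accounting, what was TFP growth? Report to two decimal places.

TFP grew 0.35%.

GDP growth = (4742.3 − 4700) / 4700 = 0.9%.
Physical capital growth = (2070.6 − 2100) / 2100 = -1.4%.
Employment growth = (615 − 600) / 600 = 2.5%.
Labor's share = 1 − 0.5 = 0.5.
Physical capital: 0.5 × (-1.4) = -0.7 pp.
Employment: 0.5 × 2.5 = 1.25 pp.
TFP growth = 0.9 − 0.55 = 0.35%.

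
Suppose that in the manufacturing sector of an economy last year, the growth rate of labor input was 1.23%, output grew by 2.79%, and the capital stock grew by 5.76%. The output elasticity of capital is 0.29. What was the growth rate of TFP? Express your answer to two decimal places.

0.25%

Labor's share = 1 − 0.29 = 0.71.
The capital stock: 0.29 × 5.76 = 1.6704 pp.
Labor input: 0.71 × 1.23 = 0.8733 pp.
TFP growth = 2.79 − 2.5437 = 0.2463%.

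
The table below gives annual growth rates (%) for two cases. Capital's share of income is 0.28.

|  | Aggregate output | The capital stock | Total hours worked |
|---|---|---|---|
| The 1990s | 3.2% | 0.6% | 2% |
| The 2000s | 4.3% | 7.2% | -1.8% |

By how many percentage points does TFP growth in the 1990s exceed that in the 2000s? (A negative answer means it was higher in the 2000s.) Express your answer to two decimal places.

Labor's share = 1 − 0.28 = 0.72.
The 1990s: TFP = 3.2 − 0.168 − 1.44 = 1.592%.
The 2000s: TFP = 4.3 − 2.016 + 1.296 = 3.58%.
Difference = 1.592 − (3.58) = -1.988 pp.

-1.99 percentage points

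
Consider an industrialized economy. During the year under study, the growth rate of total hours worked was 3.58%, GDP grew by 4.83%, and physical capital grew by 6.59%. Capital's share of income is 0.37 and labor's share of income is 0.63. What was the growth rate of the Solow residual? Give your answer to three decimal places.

0.136%

Labor's share = 1 − 0.37 = 0.63.
Physical capital: 0.37 × 6.59 = 2.4383 pp.
Total hours worked: 0.63 × 3.58 = 2.2554 pp.
TFP growth = 4.83 − 4.6937 = 0.1363%.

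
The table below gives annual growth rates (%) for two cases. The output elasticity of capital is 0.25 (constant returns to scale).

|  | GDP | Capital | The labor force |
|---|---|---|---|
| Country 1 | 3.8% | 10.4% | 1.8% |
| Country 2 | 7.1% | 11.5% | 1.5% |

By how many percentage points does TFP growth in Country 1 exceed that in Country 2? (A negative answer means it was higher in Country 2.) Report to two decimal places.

Labor's share = 1 − 0.25 = 0.75.
Country 1: TFP = 3.8 − 2.6 − 1.35 = -0.15%.
Country 2: TFP = 7.1 − 2.875 − 1.125 = 3.1%.
Difference = -0.15 − (3.1) = -3.25 pp.

-3.25 percentage points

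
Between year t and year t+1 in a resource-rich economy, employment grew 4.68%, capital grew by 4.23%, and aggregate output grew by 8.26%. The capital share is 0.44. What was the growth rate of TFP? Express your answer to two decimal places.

Labor's share = 1 − 0.44 = 0.56.
Capital: 0.44 × 4.23 = 1.8612 pp.
Employment: 0.56 × 4.68 = 2.6208 pp.
TFP growth = 8.26 − 4.482 = 3.778%.

3.78%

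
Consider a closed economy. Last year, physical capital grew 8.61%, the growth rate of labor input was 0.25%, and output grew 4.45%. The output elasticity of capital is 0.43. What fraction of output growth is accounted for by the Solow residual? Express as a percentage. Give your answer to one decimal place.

Labor's share = 1 − 0.43 = 0.57.
Physical capital: 0.43 × 8.61 = 3.7023 pp.
Labor input: 0.57 × 0.25 = 0.1425 pp.
TFP growth = 4.45 − 3.8448 = 0.6052%.
TFP share of growth = 0.6052 / 4.45 × 100 = 13.6%.

13.6%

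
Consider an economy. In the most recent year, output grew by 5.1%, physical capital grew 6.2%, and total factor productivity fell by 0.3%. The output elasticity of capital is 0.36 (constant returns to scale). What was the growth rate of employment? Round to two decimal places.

4.95%

Labor's share = 1 − 0.36 = 0.64.
gY = gA + 0.36×6.2 + 0.64×g.
0.64×g = 5.1 + 0.3 − 2.232 = 3.168.
g = 3.168 / 0.64 = 4.95%.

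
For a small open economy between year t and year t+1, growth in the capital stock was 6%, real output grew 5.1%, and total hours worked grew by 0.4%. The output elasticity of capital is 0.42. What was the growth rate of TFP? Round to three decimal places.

Labor's share = 1 − 0.42 = 0.58.
The capital stock: 0.42 × 6 = 2.52 pp.
Total hours worked: 0.58 × 0.4 = 0.232 pp.
TFP growth = 5.1 − 2.752 = 2.348%.

2.348%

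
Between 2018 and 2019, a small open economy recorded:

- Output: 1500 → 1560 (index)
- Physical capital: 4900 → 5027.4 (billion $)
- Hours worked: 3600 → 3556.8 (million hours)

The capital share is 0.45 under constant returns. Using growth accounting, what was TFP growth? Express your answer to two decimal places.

Output growth = (1560 − 1500) / 1500 = 4%.
Physical capital growth = (5027.4 − 4900) / 4900 = 2.6%.
Hours worked growth = (3556.8 − 3600) / 3600 = -1.2%.
Labor's share = 1 − 0.45 = 0.55.
Physical capital: 0.45 × 2.6 = 1.17 pp.
Hours worked: 0.55 × (-1.2) = -0.66 pp.
TFP growth = 4 − 0.51 = 3.49%.

3.49%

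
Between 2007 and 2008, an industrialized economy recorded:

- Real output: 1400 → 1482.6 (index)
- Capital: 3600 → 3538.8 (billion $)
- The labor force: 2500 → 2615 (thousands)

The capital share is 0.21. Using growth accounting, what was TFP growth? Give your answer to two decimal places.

2.62%

Real output growth = (1482.6 − 1400) / 1400 = 5.9%.
Capital growth = (3538.8 − 3600) / 3600 = -1.7%.
The labor force growth = (2615 − 2500) / 2500 = 4.6%.
Labor's share = 1 − 0.21 = 0.79.
Capital: 0.21 × (-1.7) = -0.357 pp.
The labor force: 0.79 × 4.6 = 3.634 pp.
TFP growth = 5.9 − 3.277 = 2.623%.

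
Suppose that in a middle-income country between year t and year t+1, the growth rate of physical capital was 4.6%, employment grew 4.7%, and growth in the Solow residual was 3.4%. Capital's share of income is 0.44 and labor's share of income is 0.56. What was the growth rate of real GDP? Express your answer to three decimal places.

Real GDP grew 8.056%.

Labor's share = 1 − 0.44 = 0.56.
Physical capital: 0.44 × 4.6 = 2.024 pp.
Employment: 0.56 × 4.7 = 2.632 pp.
Output growth = 3.4 + 4.656 = 8.056%.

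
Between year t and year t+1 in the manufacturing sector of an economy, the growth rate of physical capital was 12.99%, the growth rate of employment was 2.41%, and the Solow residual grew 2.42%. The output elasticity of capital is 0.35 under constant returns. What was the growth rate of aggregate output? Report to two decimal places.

8.53%

Labor's share = 1 − 0.35 = 0.65.
Physical capital: 0.35 × 12.99 = 4.5465 pp.
Employment: 0.65 × 2.41 = 1.5665 pp.
Output growth = 2.42 + 6.113 = 8.533%.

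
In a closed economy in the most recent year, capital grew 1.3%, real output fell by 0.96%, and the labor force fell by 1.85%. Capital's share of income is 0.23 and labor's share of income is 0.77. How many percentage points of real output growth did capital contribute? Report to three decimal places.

0.299 pp

Contribution = share × growth = 0.23 × 1.3 = 0.299 pp.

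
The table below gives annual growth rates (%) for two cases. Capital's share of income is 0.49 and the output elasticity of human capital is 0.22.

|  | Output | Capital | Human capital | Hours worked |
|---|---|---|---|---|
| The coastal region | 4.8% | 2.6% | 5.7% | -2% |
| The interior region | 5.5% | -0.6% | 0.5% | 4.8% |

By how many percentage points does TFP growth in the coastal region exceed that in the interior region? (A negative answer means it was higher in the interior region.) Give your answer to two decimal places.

Labor's share = 1 − 0.49 − 0.22 = 0.29.
The coastal region: TFP = 4.8 − 1.274 − 1.254 + 0.58 = 2.852%.
The interior region: TFP = 5.5 + 0.294 − 0.11 − 1.392 = 4.292%.
Difference = 2.852 − (4.292) = -1.44 pp.

-1.44 percentage points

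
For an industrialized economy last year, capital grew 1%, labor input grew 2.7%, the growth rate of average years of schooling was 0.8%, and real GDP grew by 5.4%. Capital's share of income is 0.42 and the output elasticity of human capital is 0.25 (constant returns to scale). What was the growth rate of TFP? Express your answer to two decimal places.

3.89%

Labor's share = 1 − 0.42 − 0.25 = 0.33.
Capital: 0.42 × 1 = 0.42 pp.
Average years of schooling: 0.25 × 0.8 = 0.2 pp.
Labor input: 0.33 × 2.7 = 0.891 pp.
TFP growth = 5.4 − 1.511 = 3.889%.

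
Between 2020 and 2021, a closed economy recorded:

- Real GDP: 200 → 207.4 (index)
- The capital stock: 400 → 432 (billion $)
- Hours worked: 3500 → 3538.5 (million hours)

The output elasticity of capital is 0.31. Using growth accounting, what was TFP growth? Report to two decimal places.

Real GDP growth = (207.4 − 200) / 200 = 3.7%.
The capital stock growth = (432 − 400) / 400 = 8%.
Hours worked growth = (3538.5 − 3500) / 3500 = 1.1%.
Labor's share = 1 − 0.31 = 0.69.
The capital stock: 0.31 × 8 = 2.48 pp.
Hours worked: 0.69 × 1.1 = 0.759 pp.
TFP growth = 3.7 − 3.239 = 0.461%.

0.46%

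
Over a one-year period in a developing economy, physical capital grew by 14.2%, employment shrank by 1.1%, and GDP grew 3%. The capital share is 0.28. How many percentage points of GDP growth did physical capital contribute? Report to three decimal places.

Contribution = share × growth = 0.28 × 14.2 = 3.976 pp.

3.976 percentage points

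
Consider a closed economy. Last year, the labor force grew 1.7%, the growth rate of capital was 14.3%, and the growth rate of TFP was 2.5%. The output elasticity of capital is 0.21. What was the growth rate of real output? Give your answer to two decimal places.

Labor's share = 1 − 0.21 = 0.79.
Capital: 0.21 × 14.3 = 3.003 pp.
The labor force: 0.79 × 1.7 = 1.343 pp.
Output growth = 2.5 + 4.346 = 6.846%.

Real output grew 6.85%.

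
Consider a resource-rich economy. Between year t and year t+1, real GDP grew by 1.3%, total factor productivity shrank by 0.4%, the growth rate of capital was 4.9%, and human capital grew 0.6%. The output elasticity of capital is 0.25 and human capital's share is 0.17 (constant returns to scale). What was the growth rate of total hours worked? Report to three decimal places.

Total hours worked grew 0.643%.

Labor's share = 1 − 0.25 − 0.17 = 0.58.
gY = gA + 0.25×4.9 + 0.17×0.6 + 0.58×g.
0.58×g = 1.3 + 0.4 − 1.327 = 0.373.
g = 0.373 / 0.58 = 0.6431%.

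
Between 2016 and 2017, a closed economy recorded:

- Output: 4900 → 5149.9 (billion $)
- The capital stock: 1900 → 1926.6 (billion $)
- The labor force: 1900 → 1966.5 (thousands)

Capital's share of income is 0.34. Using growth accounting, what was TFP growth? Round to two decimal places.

TFP growth was 2.31%.

Output growth = (5149.9 − 4900) / 4900 = 5.1%.
The capital stock growth = (1926.6 − 1900) / 1900 = 1.4%.
The labor force growth = (1966.5 − 1900) / 1900 = 3.5%.
Labor's share = 1 − 0.34 = 0.66.
The capital stock: 0.34 × 1.4 = 0.476 pp.
The labor force: 0.66 × 3.5 = 2.31 pp.
TFP growth = 5.1 − 2.786 = 2.314%.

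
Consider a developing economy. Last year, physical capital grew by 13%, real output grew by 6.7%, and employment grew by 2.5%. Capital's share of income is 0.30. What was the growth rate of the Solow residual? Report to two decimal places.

Labor's share = 1 − 0.3 = 0.7.
Physical capital: 0.3 × 13 = 3.9 pp.
Employment: 0.7 × 2.5 = 1.75 pp.
TFP growth = 6.7 − 5.65 = 1.05%.

The Solow residual grew 1.05%.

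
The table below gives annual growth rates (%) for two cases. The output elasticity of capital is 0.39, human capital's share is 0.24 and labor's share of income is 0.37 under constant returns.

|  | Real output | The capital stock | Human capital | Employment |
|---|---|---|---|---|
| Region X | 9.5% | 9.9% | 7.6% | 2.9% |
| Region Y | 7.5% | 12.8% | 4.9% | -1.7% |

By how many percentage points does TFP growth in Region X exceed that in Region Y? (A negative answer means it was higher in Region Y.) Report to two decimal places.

Labor's share = 1 − 0.39 − 0.24 = 0.37.
Region X: TFP = 9.5 − 3.861 − 1.824 − 1.073 = 2.742%.
Region Y: TFP = 7.5 − 4.992 − 1.176 + 0.629 = 1.961%.
Difference = 2.742 − (1.961) = 0.781 pp.

0.78 percentage points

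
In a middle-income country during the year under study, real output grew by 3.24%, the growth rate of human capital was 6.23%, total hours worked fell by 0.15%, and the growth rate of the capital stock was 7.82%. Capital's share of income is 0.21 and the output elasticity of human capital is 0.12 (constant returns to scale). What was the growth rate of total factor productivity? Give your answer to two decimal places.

Total factor productivity grew 0.95%.

Labor's share = 1 − 0.21 − 0.12 = 0.67.
The capital stock: 0.21 × 7.82 = 1.6422 pp.
Human capital: 0.12 × 6.23 = 0.7476 pp.
Total hours worked: 0.67 × (-0.15) = -0.1005 pp.
TFP growth = 3.24 − 2.2893 = 0.9507%.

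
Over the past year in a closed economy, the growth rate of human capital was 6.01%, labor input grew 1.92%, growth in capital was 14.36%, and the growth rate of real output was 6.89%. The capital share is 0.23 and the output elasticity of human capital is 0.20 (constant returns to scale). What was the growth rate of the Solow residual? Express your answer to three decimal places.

Labor's share = 1 − 0.23 − 0.2 = 0.57.
Capital: 0.23 × 14.36 = 3.3028 pp.
Human capital: 0.2 × 6.01 = 1.202 pp.
Labor input: 0.57 × 1.92 = 1.0944 pp.
TFP growth = 6.89 − 5.5992 = 1.2908%.

1.291%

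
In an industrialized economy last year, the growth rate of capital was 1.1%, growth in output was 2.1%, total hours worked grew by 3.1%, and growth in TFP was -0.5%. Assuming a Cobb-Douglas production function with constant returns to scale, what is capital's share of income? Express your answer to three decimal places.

0.250

gY = gA + α·gK + (1−α)·gL, so gY − gA − gL = α(gK − gL).
2.1 + 0.5 − 3.1 = α × (1.1 − 3.1).
-0.5 = -2 α, so α = 0.25.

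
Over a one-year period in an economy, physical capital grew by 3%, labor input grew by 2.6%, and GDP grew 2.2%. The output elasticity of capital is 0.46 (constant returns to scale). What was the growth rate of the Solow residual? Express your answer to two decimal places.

-0.58%

Labor's share = 1 − 0.46 = 0.54.
Physical capital: 0.46 × 3 = 1.38 pp.
Labor input: 0.54 × 2.6 = 1.404 pp.
TFP growth = 2.2 − 2.784 = -0.584%.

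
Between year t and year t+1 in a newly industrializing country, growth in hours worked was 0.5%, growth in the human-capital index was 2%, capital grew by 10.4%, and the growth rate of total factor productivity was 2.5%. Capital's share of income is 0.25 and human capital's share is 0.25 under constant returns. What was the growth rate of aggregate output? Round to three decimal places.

Labor's share = 1 − 0.25 − 0.25 = 0.5.
Capital: 0.25 × 10.4 = 2.6 pp.
The human-capital index: 0.25 × 2 = 0.5 pp.
Hours worked: 0.5 × 0.5 = 0.25 pp.
Output growth = 2.5 + 3.35 = 5.85%.

Aggregate output growth was 5.850%.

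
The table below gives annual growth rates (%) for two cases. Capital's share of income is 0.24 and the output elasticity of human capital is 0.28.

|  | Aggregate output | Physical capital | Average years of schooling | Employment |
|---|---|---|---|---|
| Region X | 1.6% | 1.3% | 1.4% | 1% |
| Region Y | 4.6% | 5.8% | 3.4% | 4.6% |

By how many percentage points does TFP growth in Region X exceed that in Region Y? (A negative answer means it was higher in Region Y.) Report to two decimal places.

0.37 percentage points

Labor's share = 1 − 0.24 − 0.28 = 0.48.
Region X: TFP = 1.6 − 0.312 − 0.392 − 0.48 = 0.416%.
Region Y: TFP = 4.6 − 1.392 − 0.952 − 2.208 = 0.048%.
Difference = 0.416 − (0.048) = 0.368 pp.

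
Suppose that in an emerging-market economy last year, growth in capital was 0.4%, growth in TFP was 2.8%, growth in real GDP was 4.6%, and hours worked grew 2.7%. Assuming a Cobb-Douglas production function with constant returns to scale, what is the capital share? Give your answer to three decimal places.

gY = gA + α·gK + (1−α)·gL, so gY − gA − gL = α(gK − gL).
4.6 − 2.8 − 2.7 = α × (0.4 − 2.7).
-0.9 = -2.3 α, so α = 0.3913.

The capital share is 0.391.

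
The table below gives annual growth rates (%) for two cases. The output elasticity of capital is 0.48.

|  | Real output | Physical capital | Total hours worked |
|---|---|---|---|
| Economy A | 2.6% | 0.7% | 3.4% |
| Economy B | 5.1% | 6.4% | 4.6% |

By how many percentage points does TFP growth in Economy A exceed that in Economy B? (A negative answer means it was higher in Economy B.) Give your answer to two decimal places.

Labor's share = 1 − 0.48 = 0.52.
Economy A: TFP = 2.6 − 0.336 − 1.768 = 0.496%.
Economy B: TFP = 5.1 − 3.072 − 2.392 = -0.364%.
Difference = 0.496 − (-0.364) = 0.86 pp.

0.86 percentage points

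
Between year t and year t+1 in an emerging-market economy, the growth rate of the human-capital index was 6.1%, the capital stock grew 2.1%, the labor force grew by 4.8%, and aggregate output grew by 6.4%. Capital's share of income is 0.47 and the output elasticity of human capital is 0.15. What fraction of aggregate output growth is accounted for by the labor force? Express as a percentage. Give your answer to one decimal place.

28.5%

Labor's share = 1 − 0.47 − 0.15 = 0.38.
The labor force contributed 0.38 × 4.8 = 1.824 pp.
Share of growth = 1.824 / 6.4 × 100 = 28.5%.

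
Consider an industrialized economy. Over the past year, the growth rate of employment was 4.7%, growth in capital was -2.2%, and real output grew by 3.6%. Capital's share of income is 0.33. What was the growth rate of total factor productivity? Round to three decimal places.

1.177%

Labor's share = 1 − 0.33 = 0.67.
Capital: 0.33 × (-2.2) = -0.726 pp.
Employment: 0.67 × 4.7 = 3.149 pp.
TFP growth = 3.6 − 2.423 = 1.177%.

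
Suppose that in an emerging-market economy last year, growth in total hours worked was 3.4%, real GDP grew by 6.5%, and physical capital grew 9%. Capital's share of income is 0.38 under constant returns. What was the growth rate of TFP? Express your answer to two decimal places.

0.97%

Labor's share = 1 − 0.38 = 0.62.
Physical capital: 0.38 × 9 = 3.42 pp.
Total hours worked: 0.62 × 3.4 = 2.108 pp.
TFP growth = 6.5 − 5.528 = 0.972%.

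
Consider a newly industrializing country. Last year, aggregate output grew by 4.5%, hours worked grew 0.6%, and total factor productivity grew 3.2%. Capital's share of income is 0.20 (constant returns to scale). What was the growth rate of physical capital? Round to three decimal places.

4.100%

Labor's share = 1 − 0.2 = 0.8.
gY = gA + 0.8×0.6 + 0.2×g.
0.2×g = 4.5 − 3.2 − 0.48 = 0.82.
g = 0.82 / 0.2 = 4.1%.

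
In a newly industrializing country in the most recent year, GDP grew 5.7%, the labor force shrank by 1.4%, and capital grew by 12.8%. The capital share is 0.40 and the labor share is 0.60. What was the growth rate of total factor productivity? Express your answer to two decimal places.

Total factor productivity growth was 1.42%.

Labor's share = 1 − 0.4 = 0.6.
Capital: 0.4 × 12.8 = 5.12 pp.
The labor force: 0.6 × (-1.4) = -0.84 pp.
TFP growth = 5.7 − 4.28 = 1.42%.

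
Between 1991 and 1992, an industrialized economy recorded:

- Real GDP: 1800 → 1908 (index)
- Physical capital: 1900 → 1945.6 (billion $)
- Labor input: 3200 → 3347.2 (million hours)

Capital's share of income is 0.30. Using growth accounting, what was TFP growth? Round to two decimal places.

2.06%

Real GDP growth = (1908 − 1800) / 1800 = 6%.
Physical capital growth = (1945.6 − 1900) / 1900 = 2.4%.
Labor input growth = (3347.2 − 3200) / 3200 = 4.6%.
Labor's share = 1 − 0.3 = 0.7.
Physical capital: 0.3 × 2.4 = 0.72 pp.
Labor input: 0.7 × 4.6 = 3.22 pp.
TFP growth = 6 − 3.94 = 2.06%.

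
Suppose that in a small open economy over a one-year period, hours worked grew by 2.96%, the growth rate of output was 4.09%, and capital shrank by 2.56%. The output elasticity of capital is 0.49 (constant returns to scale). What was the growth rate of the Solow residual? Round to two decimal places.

3.83%

Labor's share = 1 − 0.49 = 0.51.
Capital: 0.49 × (-2.56) = -1.2544 pp.
Hours worked: 0.51 × 2.96 = 1.5096 pp.
TFP growth = 4.09 − 0.2552 = 3.8348%.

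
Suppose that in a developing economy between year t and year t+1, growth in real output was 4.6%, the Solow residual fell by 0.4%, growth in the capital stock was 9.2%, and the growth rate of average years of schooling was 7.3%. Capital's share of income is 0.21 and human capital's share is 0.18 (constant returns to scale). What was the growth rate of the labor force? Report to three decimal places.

Labor's share = 1 − 0.21 − 0.18 = 0.61.
gY = gA + 0.21×9.2 + 0.18×7.3 + 0.61×g.
0.61×g = 4.6 + 0.4 − 3.246 = 1.754.
g = 1.754 / 0.61 = 2.87541%.

The labor force grew 2.875%.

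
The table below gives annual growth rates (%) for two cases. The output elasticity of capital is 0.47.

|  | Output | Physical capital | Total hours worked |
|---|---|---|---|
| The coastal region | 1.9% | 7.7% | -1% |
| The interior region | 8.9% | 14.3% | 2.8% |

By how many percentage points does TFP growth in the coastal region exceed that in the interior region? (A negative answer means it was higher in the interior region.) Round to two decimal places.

Labor's share = 1 − 0.47 = 0.53.
The coastal region: TFP = 1.9 − 3.619 + 0.53 = -1.189%.
The interior region: TFP = 8.9 − 6.721 − 1.484 = 0.695%.
Difference = -1.189 − (0.695) = -1.884 pp.

-1.88 percentage points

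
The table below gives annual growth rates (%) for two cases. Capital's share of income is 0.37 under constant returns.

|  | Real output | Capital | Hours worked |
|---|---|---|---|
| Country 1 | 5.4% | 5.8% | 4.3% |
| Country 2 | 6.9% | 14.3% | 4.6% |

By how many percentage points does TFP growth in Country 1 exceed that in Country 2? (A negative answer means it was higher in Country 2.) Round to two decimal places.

Labor's share = 1 − 0.37 = 0.63.
Country 1: TFP = 5.4 − 2.146 − 2.709 = 0.545%.
Country 2: TFP = 6.9 − 5.291 − 2.898 = -1.289%.
Difference = 0.545 − (-1.289) = 1.834 pp.

1.83 percentage points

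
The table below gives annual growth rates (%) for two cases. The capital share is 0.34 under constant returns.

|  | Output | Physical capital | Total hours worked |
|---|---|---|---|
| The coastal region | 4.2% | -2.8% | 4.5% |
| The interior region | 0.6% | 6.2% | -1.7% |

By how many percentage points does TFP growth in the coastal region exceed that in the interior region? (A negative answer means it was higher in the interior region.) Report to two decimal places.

2.57 percentage points

Labor's share = 1 − 0.34 = 0.66.
The coastal region: TFP = 4.2 + 0.952 − 2.97 = 2.182%.
The interior region: TFP = 0.6 − 2.108 + 1.122 = -0.386%.
Difference = 2.182 − (-0.386) = 2.568 pp.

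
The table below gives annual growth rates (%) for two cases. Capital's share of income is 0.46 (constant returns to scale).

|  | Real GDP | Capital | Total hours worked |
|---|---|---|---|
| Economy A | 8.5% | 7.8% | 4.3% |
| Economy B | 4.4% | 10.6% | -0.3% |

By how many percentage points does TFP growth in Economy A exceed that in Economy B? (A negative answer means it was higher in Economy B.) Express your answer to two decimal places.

2.90 percentage points

Labor's share = 1 − 0.46 = 0.54.
Economy A: TFP = 8.5 − 3.588 − 2.322 = 2.59%.
Economy B: TFP = 4.4 − 4.876 + 0.162 = -0.314%.
Difference = 2.59 − (-0.314) = 2.904 pp.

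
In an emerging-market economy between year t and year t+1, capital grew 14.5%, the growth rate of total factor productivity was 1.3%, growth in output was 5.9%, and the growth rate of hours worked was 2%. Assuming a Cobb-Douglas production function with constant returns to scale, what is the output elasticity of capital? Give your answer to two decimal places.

gY = gA + α·gK + (1−α)·gL, so gY − gA − gL = α(gK − gL).
5.9 − 1.3 − 2 = α × (14.5 − 2).
2.6 = 12.5 α, so α = 0.208.

The output elasticity of capital is 0.21.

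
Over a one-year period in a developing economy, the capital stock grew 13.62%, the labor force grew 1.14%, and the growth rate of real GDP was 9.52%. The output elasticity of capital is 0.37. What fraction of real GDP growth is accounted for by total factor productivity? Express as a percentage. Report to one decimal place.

Total factor productivity accounted for 39.5% of growth.

Labor's share = 1 − 0.37 = 0.63.
The capital stock: 0.37 × 13.62 = 5.0394 pp.
The labor force: 0.63 × 1.14 = 0.7182 pp.
TFP growth = 9.52 − 5.7576 = 3.7624%.
TFP share of growth = 3.7624 / 9.52 × 100 = 39.521%.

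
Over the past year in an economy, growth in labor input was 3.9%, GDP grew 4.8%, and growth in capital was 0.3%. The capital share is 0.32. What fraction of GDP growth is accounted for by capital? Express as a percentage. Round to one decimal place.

Capital contributed 0.32 × 0.3 = 0.096 pp.
Share of growth = 0.096 / 4.8 × 100 = 2%.

2.0%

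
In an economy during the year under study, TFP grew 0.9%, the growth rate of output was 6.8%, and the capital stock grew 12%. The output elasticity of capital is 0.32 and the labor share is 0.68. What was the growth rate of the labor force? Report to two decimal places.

Labor's share = 1 − 0.32 = 0.68.
gY = gA + 0.32×12 + 0.68×g.
0.68×g = 6.8 − 0.9 − 3.84 = 2.06.
g = 2.06 / 0.68 = 3.0294%.

The labor force growth was 3.03%.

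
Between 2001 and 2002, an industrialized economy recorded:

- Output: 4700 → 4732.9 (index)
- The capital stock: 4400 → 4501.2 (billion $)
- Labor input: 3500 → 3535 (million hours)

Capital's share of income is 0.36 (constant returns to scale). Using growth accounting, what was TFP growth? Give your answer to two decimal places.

Output growth = (4732.9 − 4700) / 4700 = 0.7%.
The capital stock growth = (4501.2 − 4400) / 4400 = 2.3%.
Labor input growth = (3535 − 3500) / 3500 = 1%.
Labor's share = 1 − 0.36 = 0.64.
The capital stock: 0.36 × 2.3 = 0.828 pp.
Labor input: 0.64 × 1 = 0.64 pp.
TFP growth = 0.7 − 1.468 = -0.768%.

-0.77%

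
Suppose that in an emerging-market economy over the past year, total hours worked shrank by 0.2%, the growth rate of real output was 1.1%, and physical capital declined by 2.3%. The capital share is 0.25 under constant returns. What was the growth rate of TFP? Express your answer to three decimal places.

Labor's share = 1 − 0.25 = 0.75.
Physical capital: 0.25 × (-2.3) = -0.575 pp.
Total hours worked: 0.75 × (-0.2) = -0.15 pp.
TFP growth = 1.1 + 0.725 = 1.825%.

1.825%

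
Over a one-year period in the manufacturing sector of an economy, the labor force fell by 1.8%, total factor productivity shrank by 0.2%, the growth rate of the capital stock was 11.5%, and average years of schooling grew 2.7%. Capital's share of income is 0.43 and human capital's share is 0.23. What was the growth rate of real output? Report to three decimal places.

Real output grew 4.754%.

Labor's share = 1 − 0.43 − 0.23 = 0.34.
The capital stock: 0.43 × 11.5 = 4.945 pp.
Average years of schooling: 0.23 × 2.7 = 0.621 pp.
The labor force: 0.34 × (-1.8) = -0.612 pp.
Output growth = -0.2 + 4.954 = 4.754%.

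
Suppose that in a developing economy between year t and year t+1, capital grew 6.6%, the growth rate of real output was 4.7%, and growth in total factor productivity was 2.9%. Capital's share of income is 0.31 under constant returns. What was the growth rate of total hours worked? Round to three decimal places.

-0.357%

Labor's share = 1 − 0.31 = 0.69.
gY = gA + 0.31×6.6 + 0.69×g.
0.69×g = 4.7 − 2.9 − 2.046 = -0.246.
g = -0.246 / 0.69 = -0.35652%.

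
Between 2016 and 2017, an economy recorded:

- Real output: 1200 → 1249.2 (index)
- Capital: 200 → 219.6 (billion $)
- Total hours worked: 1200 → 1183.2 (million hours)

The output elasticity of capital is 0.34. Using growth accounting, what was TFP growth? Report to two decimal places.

Real output growth = (1249.2 − 1200) / 1200 = 4.1%.
Capital growth = (219.6 − 200) / 200 = 9.8%.
Total hours worked growth = (1183.2 − 1200) / 1200 = -1.4%.
Labor's share = 1 − 0.34 = 0.66.
Capital: 0.34 × 9.8 = 3.332 pp.
Total hours worked: 0.66 × (-1.4) = -0.924 pp.
TFP growth = 4.1 − 2.408 = 1.692%.

TFP grew 1.69%.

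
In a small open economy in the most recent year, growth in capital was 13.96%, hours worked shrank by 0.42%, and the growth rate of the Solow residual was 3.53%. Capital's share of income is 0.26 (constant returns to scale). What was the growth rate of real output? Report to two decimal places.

Labor's share = 1 − 0.26 = 0.74.
Capital: 0.26 × 13.96 = 3.6296 pp.
Hours worked: 0.74 × (-0.42) = -0.3108 pp.
Output growth = 3.53 + 3.3188 = 6.8488%.

Real output growth was 6.85%.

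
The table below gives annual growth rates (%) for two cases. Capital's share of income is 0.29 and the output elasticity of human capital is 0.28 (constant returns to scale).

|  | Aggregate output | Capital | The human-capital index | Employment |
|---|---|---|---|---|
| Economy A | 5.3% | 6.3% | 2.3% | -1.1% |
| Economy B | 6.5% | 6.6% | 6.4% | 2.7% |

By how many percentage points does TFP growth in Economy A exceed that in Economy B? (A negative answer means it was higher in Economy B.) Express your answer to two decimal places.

Labor's share = 1 − 0.29 − 0.28 = 0.43.
Economy A: TFP = 5.3 − 1.827 − 0.644 + 0.473 = 3.302%.
Economy B: TFP = 6.5 − 1.914 − 1.792 − 1.161 = 1.633%.
Difference = 3.302 − (1.633) = 1.669 pp.

1.67 percentage points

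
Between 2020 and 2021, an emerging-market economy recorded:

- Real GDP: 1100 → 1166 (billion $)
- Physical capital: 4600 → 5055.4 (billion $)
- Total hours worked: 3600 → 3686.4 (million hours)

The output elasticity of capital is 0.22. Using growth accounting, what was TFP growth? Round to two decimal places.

TFP growth was 1.95%.

Real GDP growth = (1166 − 1100) / 1100 = 6%.
Physical capital growth = (5055.4 − 4600) / 4600 = 9.9%.
Total hours worked growth = (3686.4 − 3600) / 3600 = 2.4%.
Labor's share = 1 − 0.22 = 0.78.
Physical capital: 0.22 × 9.9 = 2.178 pp.
Total hours worked: 0.78 × 2.4 = 1.872 pp.
TFP growth = 6 − 4.05 = 1.95%.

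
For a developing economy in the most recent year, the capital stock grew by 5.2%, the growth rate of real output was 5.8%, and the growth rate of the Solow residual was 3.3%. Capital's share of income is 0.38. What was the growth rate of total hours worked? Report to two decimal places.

Labor's share = 1 − 0.38 = 0.62.
gY = gA + 0.38×5.2 + 0.62×g.
0.62×g = 5.8 − 3.3 − 1.976 = 0.524.
g = 0.524 / 0.62 = 0.8452%.

Total hours worked grew 0.85%.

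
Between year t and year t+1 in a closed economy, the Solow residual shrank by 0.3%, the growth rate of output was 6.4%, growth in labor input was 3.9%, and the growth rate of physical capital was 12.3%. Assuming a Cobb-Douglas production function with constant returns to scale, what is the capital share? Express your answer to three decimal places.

0.333

gY = gA + α·gK + (1−α)·gL, so gY − gA − gL = α(gK − gL).
6.4 + 0.3 − 3.9 = α × (12.3 − 3.9).
2.8 = 8.4 α, so α = 0.33333.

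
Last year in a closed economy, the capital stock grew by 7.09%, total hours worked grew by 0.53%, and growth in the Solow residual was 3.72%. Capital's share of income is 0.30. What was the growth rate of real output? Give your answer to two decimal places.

6.22%

Labor's share = 1 − 0.3 = 0.7.
The capital stock: 0.3 × 7.09 = 2.127 pp.
Total hours worked: 0.7 × 0.53 = 0.371 pp.
Output growth = 3.72 + 2.498 = 6.218%.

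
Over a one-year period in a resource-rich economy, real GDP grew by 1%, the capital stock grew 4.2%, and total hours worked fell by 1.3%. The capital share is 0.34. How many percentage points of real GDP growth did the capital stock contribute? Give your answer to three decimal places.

1.428

Contribution = share × growth = 0.34 × 4.2 = 1.428 pp.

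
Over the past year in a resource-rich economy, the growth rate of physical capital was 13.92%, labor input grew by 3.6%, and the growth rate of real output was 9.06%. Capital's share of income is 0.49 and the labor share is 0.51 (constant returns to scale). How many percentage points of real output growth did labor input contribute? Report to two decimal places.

Labor's share = 1 − 0.49 = 0.51.
Contribution = share × growth = 0.51 × 3.6 = 1.836 pp.

1.84 percentage points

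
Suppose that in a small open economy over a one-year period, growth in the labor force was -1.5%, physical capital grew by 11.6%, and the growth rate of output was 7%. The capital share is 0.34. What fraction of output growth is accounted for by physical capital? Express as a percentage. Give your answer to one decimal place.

Physical capital contributed 0.34 × 11.6 = 3.944 pp.
Share of growth = 3.944 / 7 × 100 = 56.343%.

Physical capital accounted for 56.3% of growth.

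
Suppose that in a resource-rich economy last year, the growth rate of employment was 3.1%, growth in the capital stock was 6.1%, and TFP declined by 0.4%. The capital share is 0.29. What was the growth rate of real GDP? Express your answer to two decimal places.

Real GDP grew 3.57%.

Labor's share = 1 − 0.29 = 0.71.
The capital stock: 0.29 × 6.1 = 1.769 pp.
Employment: 0.71 × 3.1 = 2.201 pp.
Output growth = -0.4 + 3.97 = 3.57%.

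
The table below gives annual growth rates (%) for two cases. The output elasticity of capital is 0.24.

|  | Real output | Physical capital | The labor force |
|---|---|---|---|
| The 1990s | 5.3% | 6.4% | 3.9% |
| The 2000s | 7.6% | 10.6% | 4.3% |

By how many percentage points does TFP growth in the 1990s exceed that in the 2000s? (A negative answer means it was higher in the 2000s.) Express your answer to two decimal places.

Labor's share = 1 − 0.24 = 0.76.
The 1990s: TFP = 5.3 − 1.536 − 2.964 = 0.8%.
The 2000s: TFP = 7.6 − 2.544 − 3.268 = 1.788%.
Difference = 0.8 − (1.788) = -0.988 pp.

-0.99 percentage points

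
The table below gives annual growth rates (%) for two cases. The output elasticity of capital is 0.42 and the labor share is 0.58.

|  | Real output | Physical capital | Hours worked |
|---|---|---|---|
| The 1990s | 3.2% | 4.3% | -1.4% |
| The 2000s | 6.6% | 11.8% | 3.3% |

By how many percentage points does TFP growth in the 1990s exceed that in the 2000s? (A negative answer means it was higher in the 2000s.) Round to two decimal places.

2.48 percentage points

Labor's share = 1 − 0.42 = 0.58.
The 1990s: TFP = 3.2 − 1.806 + 0.812 = 2.206%.
The 2000s: TFP = 6.6 − 4.956 − 1.914 = -0.27%.
Difference = 2.206 − (-0.27) = 2.476 pp.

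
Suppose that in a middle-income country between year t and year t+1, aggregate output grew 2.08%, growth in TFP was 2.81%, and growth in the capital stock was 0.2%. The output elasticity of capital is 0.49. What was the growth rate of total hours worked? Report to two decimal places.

-1.62%

Labor's share = 1 − 0.49 = 0.51.
gY = gA + 0.49×0.2 + 0.51×g.
0.51×g = 2.08 − 2.81 − 0.098 = -0.828.
g = -0.828 / 0.51 = -1.6235%.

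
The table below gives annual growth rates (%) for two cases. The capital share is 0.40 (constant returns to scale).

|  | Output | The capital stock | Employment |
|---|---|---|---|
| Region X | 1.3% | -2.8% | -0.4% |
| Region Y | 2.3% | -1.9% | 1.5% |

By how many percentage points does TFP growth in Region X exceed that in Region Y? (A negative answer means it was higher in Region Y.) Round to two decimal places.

Labor's share = 1 − 0.4 = 0.6.
Region X: TFP = 1.3 + 1.12 + 0.24 = 2.66%.
Region Y: TFP = 2.3 + 0.76 − 0.9 = 2.16%.
Difference = 2.66 − (2.16) = 0.5 pp.

0.50 percentage points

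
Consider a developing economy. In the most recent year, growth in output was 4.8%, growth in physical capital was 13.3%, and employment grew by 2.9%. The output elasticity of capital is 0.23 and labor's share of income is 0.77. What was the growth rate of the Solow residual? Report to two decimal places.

Labor's share = 1 − 0.23 = 0.77.
Physical capital: 0.23 × 13.3 = 3.059 pp.
Employment: 0.77 × 2.9 = 2.233 pp.
TFP growth = 4.8 − 5.292 = -0.492%.

-0.49%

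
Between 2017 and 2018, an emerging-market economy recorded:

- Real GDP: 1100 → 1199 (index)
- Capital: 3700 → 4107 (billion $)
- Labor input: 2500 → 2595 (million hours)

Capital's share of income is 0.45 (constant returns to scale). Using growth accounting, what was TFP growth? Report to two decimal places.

Real GDP growth = (1199 − 1100) / 1100 = 9%.
Capital growth = (4107 − 3700) / 3700 = 11%.
Labor input growth = (2595 − 2500) / 2500 = 3.8%.
Labor's share = 1 − 0.45 = 0.55.
Capital: 0.45 × 11 = 4.95 pp.
Labor input: 0.55 × 3.8 = 2.09 pp.
TFP growth = 9 − 7.04 = 1.96%.

1.96%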